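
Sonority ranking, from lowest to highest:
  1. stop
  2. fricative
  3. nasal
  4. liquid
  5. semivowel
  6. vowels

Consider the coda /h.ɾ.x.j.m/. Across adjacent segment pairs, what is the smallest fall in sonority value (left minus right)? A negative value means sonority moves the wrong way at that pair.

/h/ is a fricative (sonority 2).
/ɾ/ is a liquid (sonority 4).
/x/ is a fricative (sonority 2).
/j/ is a semivowel (sonority 5).
/m/ is a nasal (sonority 3).
/h/→/ɾ/: change -2.
/ɾ/→/x/: change +2.
/x/→/j/: change -3.
/j/→/m/: change +2.
Minimum = -3.

-3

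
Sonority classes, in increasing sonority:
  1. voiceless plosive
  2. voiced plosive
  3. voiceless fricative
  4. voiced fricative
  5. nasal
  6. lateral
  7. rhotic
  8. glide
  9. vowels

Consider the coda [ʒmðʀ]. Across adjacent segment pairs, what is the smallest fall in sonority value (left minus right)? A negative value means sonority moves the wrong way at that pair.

-3

/ʒ/ is a voiced fricative (sonority 4).
/m/ is a nasal (sonority 5).
/ð/ is a voiced fricative (sonority 4).
/ʀ/ is a rhotic (sonority 7).
/ʒ/→/m/: change -1.
/m/→/ð/: change +1.
/ð/→/ʀ/: change -3.
Minimum = -3.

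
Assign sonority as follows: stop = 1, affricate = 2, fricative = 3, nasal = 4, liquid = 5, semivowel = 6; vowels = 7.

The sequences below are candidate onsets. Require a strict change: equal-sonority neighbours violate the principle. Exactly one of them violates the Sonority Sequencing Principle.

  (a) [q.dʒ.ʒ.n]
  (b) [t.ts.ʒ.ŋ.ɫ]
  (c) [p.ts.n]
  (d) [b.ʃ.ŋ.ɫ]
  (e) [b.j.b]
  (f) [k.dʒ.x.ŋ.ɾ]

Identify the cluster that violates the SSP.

(a) [q.dʒ.ʒ.n]: profile 1-2-3-4 — obeys.
(b) [t.ts.ʒ.ŋ.ɫ]: profile 1-2-3-4-5 — obeys.
(c) [p.ts.n]: profile 1-2-4 — obeys.
(d) [b.ʃ.ŋ.ɫ]: profile 1-3-4-5 — obeys.
(e) [b.j.b]: profile 1-6-1 — violates.
(f) [k.dʒ.x.ŋ.ɾ]: profile 1-2-3-4-5 — obeys.

e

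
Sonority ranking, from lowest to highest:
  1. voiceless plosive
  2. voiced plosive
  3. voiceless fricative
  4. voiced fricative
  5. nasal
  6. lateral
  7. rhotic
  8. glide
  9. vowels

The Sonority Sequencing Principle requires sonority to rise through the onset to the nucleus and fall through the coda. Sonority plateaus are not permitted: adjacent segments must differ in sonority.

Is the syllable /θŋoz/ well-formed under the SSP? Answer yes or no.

Onset: /θ/ is a voiceless fricative (sonority 3), /ŋ/ is a nasal (sonority 5); then the nucleus /o/ (sonority 9).
Onset profile 3-5-9 — rises to the nucleus.
Coda: /z/ is a voiced fricative (sonority 4).
Coda profile 9-4 — falls from the nucleus.

yes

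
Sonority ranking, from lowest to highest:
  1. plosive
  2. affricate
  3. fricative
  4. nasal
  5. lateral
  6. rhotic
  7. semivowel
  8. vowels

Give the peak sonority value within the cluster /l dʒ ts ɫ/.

/l/ — lateral, sonority 5.
/dʒ/ — affricate, sonority 2.
/ts/ — affricate, sonority 2.
/ɫ/ — lateral, sonority 5.
The maximum is 5.

5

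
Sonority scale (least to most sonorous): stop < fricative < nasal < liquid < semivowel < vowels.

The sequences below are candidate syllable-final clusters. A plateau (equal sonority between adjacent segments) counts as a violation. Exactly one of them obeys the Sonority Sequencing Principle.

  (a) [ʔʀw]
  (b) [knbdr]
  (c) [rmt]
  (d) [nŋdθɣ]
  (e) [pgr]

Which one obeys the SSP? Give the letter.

c

(a) sonority 1-4-5: ill-formed.
(b) sonority 1-3-1-1-4: ill-formed.
(c) sonority 4-3-1: well-formed.
(d) sonority 3-3-1-2-2: ill-formed.
(e) sonority 1-1-4: ill-formed.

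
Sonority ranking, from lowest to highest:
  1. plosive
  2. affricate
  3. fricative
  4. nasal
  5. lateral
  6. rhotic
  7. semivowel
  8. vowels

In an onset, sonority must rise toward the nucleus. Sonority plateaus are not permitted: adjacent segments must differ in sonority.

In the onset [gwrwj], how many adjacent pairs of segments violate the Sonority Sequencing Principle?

2

/g/ — plosive, sonority 1.
/w/ — semivowel, sonority 7.
/r/ — rhotic, sonority 6.
/w/ — semivowel, sonority 7.
/j/ — semivowel, sonority 7.
/g/→/w/: 1→7 (rises) — ok.
/w/→/r/: 7→6 (does not rise) — violation.
/r/→/w/: 6→7 (rises) — ok.
/w/→/j/: 7→7 (plateau) — violation.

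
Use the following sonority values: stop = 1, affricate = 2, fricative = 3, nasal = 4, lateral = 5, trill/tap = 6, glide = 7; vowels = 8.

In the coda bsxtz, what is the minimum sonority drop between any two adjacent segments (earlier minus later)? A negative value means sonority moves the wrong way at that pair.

/b/ — stop, sonority 1.
/s/ — fricative, sonority 3.
/x/ — fricative, sonority 3.
/t/ — stop, sonority 1.
/z/ — fricative, sonority 3.
/b/→/s/: change -2.
/s/→/x/: change +0.
/x/→/t/: change +2.
/t/→/z/: change -2.
Minimum = -2.

-2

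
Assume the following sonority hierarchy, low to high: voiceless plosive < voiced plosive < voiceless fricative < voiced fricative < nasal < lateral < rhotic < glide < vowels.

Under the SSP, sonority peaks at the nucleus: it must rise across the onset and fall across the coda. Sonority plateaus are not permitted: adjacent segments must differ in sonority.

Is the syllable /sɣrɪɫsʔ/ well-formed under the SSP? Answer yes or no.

Onset: /s/ is a voiceless fricative (sonority 3), /ɣ/ is a voiced fricative (sonority 4), /r/ is a rhotic (sonority 7); then the nucleus /ɪ/ (sonority 9).
Onset profile 3-4-7-9 — rises to the nucleus.
Coda: /ɫ/ is a lateral (sonority 6), /s/ is a voiceless fricative (sonority 3), /ʔ/ is a voiceless plosive (sonority 1).
Coda profile 9-6-3-1 — falls from the nucleus.

yes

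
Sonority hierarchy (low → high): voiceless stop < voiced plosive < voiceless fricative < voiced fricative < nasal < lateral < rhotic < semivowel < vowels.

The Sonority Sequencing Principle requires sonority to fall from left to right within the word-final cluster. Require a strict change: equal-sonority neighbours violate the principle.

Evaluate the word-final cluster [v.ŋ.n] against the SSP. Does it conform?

/v/ is a voiced fricative (sonority 4).
/ŋ/ is a nasal (sonority 5).
/n/ is a nasal (sonority 5).
The profile is 4-5-5. Between /v/ (4) and /ŋ/ (5) sonority does not fall, so the cluster violates the SSP.

no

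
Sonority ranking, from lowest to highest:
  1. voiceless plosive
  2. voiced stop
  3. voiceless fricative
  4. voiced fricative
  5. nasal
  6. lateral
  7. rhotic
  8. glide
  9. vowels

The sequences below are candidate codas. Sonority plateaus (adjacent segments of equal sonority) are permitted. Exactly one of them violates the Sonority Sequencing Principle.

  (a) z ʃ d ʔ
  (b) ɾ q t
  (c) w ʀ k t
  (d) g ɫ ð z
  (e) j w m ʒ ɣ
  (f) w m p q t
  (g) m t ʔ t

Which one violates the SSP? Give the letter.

(a) sonority 4-3-2-1: well-formed.
(b) sonority 7-1-1: well-formed.
(c) sonority 8-7-1-1: well-formed.
(d) sonority 2-6-4-4: ill-formed.
(e) sonority 8-8-5-4-4: well-formed.
(f) sonority 8-5-1-1-1: well-formed.
(g) sonority 5-1-1-1: well-formed.

d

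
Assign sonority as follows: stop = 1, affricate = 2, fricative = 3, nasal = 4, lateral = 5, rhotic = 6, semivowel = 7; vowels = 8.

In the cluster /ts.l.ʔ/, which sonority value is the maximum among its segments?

5

/ts/: affricate = 2.
/l/: lateral = 5.
/ʔ/: stop = 1.
The maximum is 5.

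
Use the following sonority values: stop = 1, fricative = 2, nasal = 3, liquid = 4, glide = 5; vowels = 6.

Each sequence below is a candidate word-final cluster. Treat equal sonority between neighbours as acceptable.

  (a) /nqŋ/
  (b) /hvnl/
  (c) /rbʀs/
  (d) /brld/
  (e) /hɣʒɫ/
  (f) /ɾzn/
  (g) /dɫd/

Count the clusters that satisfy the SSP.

(a) /nqŋ/: profile 3-1-3 — violates.
(b) /hvnl/: profile 2-2-3-4 — violates.
(c) /rbʀs/: profile 4-1-4-2 — violates.
(d) /brld/: profile 1-4-4-1 — violates.
(e) /hɣʒɫ/: profile 2-2-2-4 — violates.
(f) /ɾzn/: profile 4-2-3 — violates.
(g) /dɫd/: profile 1-4-1 — violates.

0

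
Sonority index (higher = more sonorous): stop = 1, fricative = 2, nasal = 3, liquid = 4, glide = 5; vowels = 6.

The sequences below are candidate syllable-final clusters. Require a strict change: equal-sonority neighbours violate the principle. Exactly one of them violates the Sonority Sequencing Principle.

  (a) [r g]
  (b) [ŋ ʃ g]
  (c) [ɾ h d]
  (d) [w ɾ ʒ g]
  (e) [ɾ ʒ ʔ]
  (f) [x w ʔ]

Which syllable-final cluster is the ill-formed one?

f

(a) [r g]: profile 4-1 — obeys.
(b) [ŋ ʃ g]: profile 3-2-1 — obeys.
(c) [ɾ h d]: profile 4-2-1 — obeys.
(d) [w ɾ ʒ g]: profile 5-4-2-1 — obeys.
(e) [ɾ ʒ ʔ]: profile 4-2-1 — obeys.
(f) [x w ʔ]: profile 2-5-1 — violates.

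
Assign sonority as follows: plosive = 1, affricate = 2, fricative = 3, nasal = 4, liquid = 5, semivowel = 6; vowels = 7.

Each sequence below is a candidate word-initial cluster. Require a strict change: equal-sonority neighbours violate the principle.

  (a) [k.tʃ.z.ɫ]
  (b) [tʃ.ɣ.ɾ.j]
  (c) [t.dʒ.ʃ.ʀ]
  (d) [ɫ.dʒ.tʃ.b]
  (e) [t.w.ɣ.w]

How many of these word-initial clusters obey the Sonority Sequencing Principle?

(a) [k.tʃ.z.ɫ]: profile 1-2-3-5 — obeys.
(b) [tʃ.ɣ.ɾ.j]: profile 2-3-5-6 — obeys.
(c) [t.dʒ.ʃ.ʀ]: profile 1-2-3-5 — obeys.
(d) [ɫ.dʒ.tʃ.b]: profile 5-2-2-1 — violates.
(e) [t.w.ɣ.w]: profile 1-6-3-6 — violates.

3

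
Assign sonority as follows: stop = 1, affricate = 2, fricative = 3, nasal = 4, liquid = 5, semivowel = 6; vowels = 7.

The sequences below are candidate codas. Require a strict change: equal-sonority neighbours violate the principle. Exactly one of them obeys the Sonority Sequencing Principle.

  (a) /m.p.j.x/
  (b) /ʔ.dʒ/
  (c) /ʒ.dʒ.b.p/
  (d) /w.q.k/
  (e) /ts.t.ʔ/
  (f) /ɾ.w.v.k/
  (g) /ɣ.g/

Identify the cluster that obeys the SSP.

(a) sonority 4-1-6-3: ill-formed.
(b) sonority 1-2: ill-formed.
(c) sonority 3-2-1-1: ill-formed.
(d) sonority 6-1-1: ill-formed.
(e) sonority 2-1-1: ill-formed.
(f) sonority 5-6-3-1: ill-formed.
(g) sonority 3-1: well-formed.

g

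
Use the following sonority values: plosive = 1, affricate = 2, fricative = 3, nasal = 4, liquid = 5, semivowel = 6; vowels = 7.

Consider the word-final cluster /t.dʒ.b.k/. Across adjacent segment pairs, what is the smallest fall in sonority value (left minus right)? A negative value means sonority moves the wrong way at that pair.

/t/ — plosive, sonority 1.
/dʒ/ — affricate, sonority 2.
/b/ — plosive, sonority 1.
/k/ — plosive, sonority 1.
/t/→/dʒ/: change -1.
/dʒ/→/b/: change +1.
/b/→/k/: change +0.
Minimum = -1.

-1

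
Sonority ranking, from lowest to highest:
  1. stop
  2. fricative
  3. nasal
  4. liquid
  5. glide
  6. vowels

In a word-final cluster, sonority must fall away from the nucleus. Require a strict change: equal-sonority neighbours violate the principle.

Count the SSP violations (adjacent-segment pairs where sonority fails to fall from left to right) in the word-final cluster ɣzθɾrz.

4

/ɣ/ — fricative, sonority 2.
/z/ — fricative, sonority 2.
/θ/ — fricative, sonority 2.
/ɾ/ — liquid, sonority 4.
/r/ — liquid, sonority 4.
/z/ — fricative, sonority 2.
/ɣ/→/z/: 2→2 (plateau) — violation.
/z/→/θ/: 2→2 (plateau) — violation.
/θ/→/ɾ/: 2→4 (does not fall) — violation.
/ɾ/→/r/: 4→4 (plateau) — violation.
/r/→/z/: 4→2 (falls) — ok.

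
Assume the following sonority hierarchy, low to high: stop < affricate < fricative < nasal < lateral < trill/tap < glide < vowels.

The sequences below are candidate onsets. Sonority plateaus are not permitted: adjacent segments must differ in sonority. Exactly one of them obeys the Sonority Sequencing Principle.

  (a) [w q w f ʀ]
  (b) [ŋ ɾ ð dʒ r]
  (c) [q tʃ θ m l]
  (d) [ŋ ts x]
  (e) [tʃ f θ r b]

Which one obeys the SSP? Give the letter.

(a) 7-1-7-3-6 → violates
(b) 4-6-3-2-6 → violates
(c) 1-2-3-4-5 → obeys
(d) 4-2-3 → violates
(e) 2-3-3-6-1 → violates

c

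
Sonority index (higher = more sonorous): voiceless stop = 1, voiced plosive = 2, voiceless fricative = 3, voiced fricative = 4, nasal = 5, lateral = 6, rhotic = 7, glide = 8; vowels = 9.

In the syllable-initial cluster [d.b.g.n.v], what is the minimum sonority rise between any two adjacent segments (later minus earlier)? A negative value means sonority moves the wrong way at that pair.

/d/ is a voiced plosive (sonority 2).
/b/ is a voiced plosive (sonority 2).
/g/ is a voiced plosive (sonority 2).
/n/ is a nasal (sonority 5).
/v/ is a voiced fricative (sonority 4).
/d/→/b/: change +0.
/b/→/g/: change +0.
/g/→/n/: change +3.
/n/→/v/: change -1.
Minimum = -1.

-1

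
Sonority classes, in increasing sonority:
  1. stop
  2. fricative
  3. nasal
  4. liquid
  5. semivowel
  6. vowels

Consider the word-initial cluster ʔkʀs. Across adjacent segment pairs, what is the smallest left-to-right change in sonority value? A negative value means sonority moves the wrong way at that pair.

-2

/ʔ/ is a stop (sonority 1).
/k/ is a stop (sonority 1).
/ʀ/ is a liquid (sonority 4).
/s/ is a fricative (sonority 2).
/ʔ/→/k/: change +0.
/k/→/ʀ/: change +3.
/ʀ/→/s/: change -2.
Minimum = -2.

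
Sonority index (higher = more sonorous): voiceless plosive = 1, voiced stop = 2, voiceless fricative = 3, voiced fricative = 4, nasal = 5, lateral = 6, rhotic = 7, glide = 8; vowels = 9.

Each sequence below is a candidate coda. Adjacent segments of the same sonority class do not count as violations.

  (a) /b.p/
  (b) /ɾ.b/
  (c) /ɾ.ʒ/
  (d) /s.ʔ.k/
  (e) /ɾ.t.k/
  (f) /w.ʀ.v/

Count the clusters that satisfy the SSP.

6

(a) /b.p/: profile 2-1 — obeys.
(b) /ɾ.b/: profile 7-2 — obeys.
(c) /ɾ.ʒ/: profile 7-4 — obeys.
(d) /s.ʔ.k/: profile 3-1-1 — obeys.
(e) /ɾ.t.k/: profile 7-1-1 — obeys.
(f) /w.ʀ.v/: profile 8-7-4 — obeys.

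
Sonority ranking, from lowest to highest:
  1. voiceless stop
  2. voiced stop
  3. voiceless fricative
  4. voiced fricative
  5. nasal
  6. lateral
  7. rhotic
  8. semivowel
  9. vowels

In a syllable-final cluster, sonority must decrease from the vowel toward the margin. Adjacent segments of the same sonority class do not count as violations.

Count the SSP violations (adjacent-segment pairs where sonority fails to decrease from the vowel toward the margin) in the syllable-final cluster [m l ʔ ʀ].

/m/ is a nasal (sonority 5).
/l/ is a lateral (sonority 6).
/ʔ/ is a voiceless stop (sonority 1).
/ʀ/ is a rhotic (sonority 7).
/m/→/l/: 5→6 (does not fall) — violation.
/l/→/ʔ/: 6→1 (falls) — ok.
/ʔ/→/ʀ/: 1→7 (does not fall) — violation.

2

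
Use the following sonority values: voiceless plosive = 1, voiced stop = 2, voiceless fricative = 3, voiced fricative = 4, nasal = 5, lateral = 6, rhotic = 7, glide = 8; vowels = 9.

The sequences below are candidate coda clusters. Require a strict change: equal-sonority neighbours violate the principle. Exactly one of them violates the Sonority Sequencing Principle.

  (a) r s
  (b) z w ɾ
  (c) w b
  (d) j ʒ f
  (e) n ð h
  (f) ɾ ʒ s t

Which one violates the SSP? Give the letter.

(a) 7-3 → obeys
(b) 4-8-7 → violates
(c) 8-2 → obeys
(d) 8-4-3 → obeys
(e) 5-4-3 → obeys
(f) 7-4-3-1 → obeys

b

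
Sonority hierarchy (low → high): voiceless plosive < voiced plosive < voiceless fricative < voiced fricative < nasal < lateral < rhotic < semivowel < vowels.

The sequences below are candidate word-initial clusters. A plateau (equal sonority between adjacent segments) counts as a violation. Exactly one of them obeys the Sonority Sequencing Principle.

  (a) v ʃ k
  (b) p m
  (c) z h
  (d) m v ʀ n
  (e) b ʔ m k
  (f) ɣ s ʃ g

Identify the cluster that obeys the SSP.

(a) sonority 4-3-1: ill-formed.
(b) sonority 1-5: well-formed.
(c) sonority 4-3: ill-formed.
(d) sonority 5-4-7-5: ill-formed.
(e) sonority 2-1-5-1: ill-formed.
(f) sonority 4-3-3-2: ill-formed.

b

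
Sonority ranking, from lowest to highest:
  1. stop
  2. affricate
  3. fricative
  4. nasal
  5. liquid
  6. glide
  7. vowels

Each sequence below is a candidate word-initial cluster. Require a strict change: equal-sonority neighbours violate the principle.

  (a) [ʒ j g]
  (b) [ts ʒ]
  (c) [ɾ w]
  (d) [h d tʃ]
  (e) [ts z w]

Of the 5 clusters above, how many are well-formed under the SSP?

3

(a) sonority 3-6-1: ill-formed.
(b) sonority 2-3: well-formed.
(c) sonority 5-6: well-formed.
(d) sonority 3-1-2: ill-formed.
(e) sonority 2-3-6: well-formed.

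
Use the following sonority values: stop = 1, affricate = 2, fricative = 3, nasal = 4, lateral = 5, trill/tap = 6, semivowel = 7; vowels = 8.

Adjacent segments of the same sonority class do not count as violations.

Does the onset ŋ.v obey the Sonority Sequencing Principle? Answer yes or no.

/ŋ/ is a nasal (sonority 4).
/v/ is a fricative (sonority 3).
The profile is 4-3. Between /ŋ/ (4) and /v/ (3) sonority does not rise, so the cluster violates the SSP.

no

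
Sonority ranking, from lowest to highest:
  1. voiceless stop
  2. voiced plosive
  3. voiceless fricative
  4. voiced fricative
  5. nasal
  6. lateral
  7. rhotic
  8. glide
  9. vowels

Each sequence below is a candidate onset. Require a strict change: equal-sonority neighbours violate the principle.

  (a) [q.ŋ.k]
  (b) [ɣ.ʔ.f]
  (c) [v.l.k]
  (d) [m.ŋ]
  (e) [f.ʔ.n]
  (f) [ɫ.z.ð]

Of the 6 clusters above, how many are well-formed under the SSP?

0

(a) 1-5-1 → violates
(b) 4-1-3 → violates
(c) 4-6-1 → violates
(d) 5-5 → violates
(e) 3-1-5 → violates
(f) 6-4-4 → violates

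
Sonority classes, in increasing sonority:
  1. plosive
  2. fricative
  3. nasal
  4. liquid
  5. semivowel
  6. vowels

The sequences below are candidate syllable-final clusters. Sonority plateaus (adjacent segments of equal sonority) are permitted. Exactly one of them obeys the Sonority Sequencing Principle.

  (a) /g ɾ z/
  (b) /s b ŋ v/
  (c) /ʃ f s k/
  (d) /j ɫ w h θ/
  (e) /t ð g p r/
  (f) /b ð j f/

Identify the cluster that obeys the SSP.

(a) 1-4-2 → violates
(b) 2-1-3-2 → violates
(c) 2-2-2-1 → obeys
(d) 5-4-5-2-2 → violates
(e) 1-2-1-1-4 → violates
(f) 1-2-5-2 → violates

c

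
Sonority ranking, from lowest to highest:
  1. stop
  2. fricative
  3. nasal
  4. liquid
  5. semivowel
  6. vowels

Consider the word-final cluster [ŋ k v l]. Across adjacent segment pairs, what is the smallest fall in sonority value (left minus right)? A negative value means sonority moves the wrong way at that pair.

-2

/ŋ/: nasal = 3.
/k/: stop = 1.
/v/: fricative = 2.
/l/: liquid = 4.
/ŋ/→/k/: change +2.
/k/→/v/: change -1.
/v/→/l/: change -2.
Minimum = -2.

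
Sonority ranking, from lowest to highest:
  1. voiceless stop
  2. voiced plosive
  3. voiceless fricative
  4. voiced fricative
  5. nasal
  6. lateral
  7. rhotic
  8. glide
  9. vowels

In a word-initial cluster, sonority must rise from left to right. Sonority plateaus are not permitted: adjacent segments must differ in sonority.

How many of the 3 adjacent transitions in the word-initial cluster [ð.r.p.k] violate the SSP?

/ð/ is a voiced fricative (sonority 4).
/r/ is a rhotic (sonority 7).
/p/ is a voiceless stop (sonority 1).
/k/ is a voiceless stop (sonority 1).
/ð/→/r/: 4→7 (rises) — ok.
/r/→/p/: 7→1 (does not rise) — violation.
/p/→/k/: 1→1 (plateau) — violation.

2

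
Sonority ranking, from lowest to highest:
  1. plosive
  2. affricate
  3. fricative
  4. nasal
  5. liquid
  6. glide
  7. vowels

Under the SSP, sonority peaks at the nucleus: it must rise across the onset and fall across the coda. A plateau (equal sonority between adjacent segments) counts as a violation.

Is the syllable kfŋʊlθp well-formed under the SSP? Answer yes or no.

Onset: /k/ is a plosive (sonority 1), /f/ is a fricative (sonority 3), /ŋ/ is a nasal (sonority 4); then the nucleus /ʊ/ (sonority 7).
Onset profile 1-3-4-7 — rises to the nucleus.
Coda: /l/ is a liquid (sonority 5), /θ/ is a fricative (sonority 3), /p/ is a plosive (sonority 1).
Coda profile 7-5-3-1 — falls from the nucleus.

yes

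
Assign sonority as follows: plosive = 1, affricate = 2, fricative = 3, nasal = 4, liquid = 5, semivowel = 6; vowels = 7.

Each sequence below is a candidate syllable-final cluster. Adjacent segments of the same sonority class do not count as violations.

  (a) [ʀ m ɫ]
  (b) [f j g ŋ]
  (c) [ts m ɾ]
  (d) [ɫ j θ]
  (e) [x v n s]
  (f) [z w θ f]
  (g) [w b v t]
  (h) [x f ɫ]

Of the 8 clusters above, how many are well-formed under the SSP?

0

(a) [ʀ m ɫ]: profile 5-4-5 — violates.
(b) [f j g ŋ]: profile 3-6-1-4 — violates.
(c) [ts m ɾ]: profile 2-4-5 — violates.
(d) [ɫ j θ]: profile 5-6-3 — violates.
(e) [x v n s]: profile 3-3-4-3 — violates.
(f) [z w θ f]: profile 3-6-3-3 — violates.
(g) [w b v t]: profile 6-1-3-1 — violates.
(h) [x f ɫ]: profile 3-3-5 — violates.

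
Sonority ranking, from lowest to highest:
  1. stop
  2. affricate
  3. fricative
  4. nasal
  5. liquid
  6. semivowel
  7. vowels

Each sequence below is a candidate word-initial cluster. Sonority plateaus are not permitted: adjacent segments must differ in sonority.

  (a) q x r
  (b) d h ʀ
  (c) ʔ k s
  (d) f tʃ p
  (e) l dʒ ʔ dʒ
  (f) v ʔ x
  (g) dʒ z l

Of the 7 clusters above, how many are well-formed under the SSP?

3

(a) sonority 1-3-5: well-formed.
(b) sonority 1-3-5: well-formed.
(c) sonority 1-1-3: ill-formed.
(d) sonority 3-2-1: ill-formed.
(e) sonority 5-2-1-2: ill-formed.
(f) sonority 3-1-3: ill-formed.
(g) sonority 2-3-5: well-formed.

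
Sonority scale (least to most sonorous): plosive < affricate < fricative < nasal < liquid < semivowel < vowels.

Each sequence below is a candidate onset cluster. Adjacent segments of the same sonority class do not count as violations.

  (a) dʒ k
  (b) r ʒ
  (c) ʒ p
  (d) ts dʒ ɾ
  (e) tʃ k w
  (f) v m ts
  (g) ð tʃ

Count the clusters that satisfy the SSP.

1

(a) dʒ k: profile 2-1 — violates.
(b) r ʒ: profile 5-3 — violates.
(c) ʒ p: profile 3-1 — violates.
(d) ts dʒ ɾ: profile 2-2-5 — obeys.
(e) tʃ k w: profile 2-1-6 — violates.
(f) v m ts: profile 3-4-2 — violates.
(g) ð tʃ: profile 3-2 — violates.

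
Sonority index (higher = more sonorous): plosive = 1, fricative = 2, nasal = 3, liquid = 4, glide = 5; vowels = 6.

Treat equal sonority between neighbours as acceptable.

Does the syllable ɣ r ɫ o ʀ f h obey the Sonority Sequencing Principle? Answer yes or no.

Onset: /ɣ/ is a fricative (sonority 2), /r/ is a liquid (sonority 4), /ɫ/ is a liquid (sonority 4); then the nucleus /o/ (sonority 6).
Onset profile 2-4-4-6 — rises to the nucleus.
Coda: /ʀ/ is a liquid (sonority 4), /f/ is a fricative (sonority 2), /h/ is a fricative (sonority 2).
Coda profile 6-4-2-2 — falls from the nucleus.

yes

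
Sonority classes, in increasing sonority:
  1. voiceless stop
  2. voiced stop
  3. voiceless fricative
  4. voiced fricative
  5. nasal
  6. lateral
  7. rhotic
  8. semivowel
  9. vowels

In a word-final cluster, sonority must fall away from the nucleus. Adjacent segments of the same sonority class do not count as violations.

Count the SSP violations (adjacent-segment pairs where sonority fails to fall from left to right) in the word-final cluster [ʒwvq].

/ʒ/ is a voiced fricative (sonority 4).
/w/ is a semivowel (sonority 8).
/v/ is a voiced fricative (sonority 4).
/q/ is a voiceless stop (sonority 1).
/ʒ/→/w/: 4→8 (does not fall) — violation.
/w/→/v/: 8→4 (falls) — ok.
/v/→/q/: 4→1 (falls) — ok.

1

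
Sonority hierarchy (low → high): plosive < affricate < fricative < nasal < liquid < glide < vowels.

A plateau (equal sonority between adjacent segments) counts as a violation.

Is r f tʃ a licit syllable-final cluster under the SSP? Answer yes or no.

/r/: liquid = 5.
/f/: fricative = 3.
/tʃ/: affricate = 2.
The profile 5-3-2 strictly falls, so the syllable-final cluster satisfies the SSP.

yes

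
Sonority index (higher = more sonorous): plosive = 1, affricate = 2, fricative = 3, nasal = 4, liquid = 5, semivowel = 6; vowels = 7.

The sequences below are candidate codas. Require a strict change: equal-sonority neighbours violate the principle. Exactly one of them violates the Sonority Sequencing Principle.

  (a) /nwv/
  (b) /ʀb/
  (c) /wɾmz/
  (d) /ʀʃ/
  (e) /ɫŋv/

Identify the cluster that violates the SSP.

a

(a) 4-6-3 → violates
(b) 5-1 → obeys
(c) 6-5-4-3 → obeys
(d) 5-3 → obeys
(e) 5-4-3 → obeys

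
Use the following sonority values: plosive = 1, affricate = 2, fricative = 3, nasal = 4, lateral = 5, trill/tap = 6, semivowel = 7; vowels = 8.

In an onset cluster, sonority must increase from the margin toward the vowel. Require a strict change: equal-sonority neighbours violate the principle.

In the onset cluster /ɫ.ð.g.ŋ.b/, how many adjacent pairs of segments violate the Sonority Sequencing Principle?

3

/ɫ/: lateral = 5.
/ð/: fricative = 3.
/g/: plosive = 1.
/ŋ/: nasal = 4.
/b/: plosive = 1.
/ɫ/→/ð/: 5→3 (does not rise) — violation.
/ð/→/g/: 3→1 (does not rise) — violation.
/g/→/ŋ/: 1→4 (rises) — ok.
/ŋ/→/b/: 4→1 (does not rise) — violation.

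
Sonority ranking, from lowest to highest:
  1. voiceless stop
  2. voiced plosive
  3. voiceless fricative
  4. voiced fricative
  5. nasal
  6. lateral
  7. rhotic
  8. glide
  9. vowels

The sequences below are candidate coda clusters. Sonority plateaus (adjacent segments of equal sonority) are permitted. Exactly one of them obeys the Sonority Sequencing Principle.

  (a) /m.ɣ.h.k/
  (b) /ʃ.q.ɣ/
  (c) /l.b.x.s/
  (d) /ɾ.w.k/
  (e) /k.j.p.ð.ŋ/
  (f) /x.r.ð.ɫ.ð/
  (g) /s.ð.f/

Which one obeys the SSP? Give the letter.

(a) sonority 5-4-3-1: well-formed.
(b) sonority 3-1-4: ill-formed.
(c) sonority 6-2-3-3: ill-formed.
(d) sonority 7-8-1: ill-formed.
(e) sonority 1-8-1-4-5: ill-formed.
(f) sonority 3-7-4-6-4: ill-formed.
(g) sonority 3-4-3: ill-formed.

a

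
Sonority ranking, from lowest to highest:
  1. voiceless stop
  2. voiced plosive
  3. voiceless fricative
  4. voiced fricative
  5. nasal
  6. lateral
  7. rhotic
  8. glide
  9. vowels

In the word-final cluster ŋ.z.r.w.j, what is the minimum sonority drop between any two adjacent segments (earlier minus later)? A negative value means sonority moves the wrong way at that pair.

-3

/ŋ/ is a nasal (sonority 5).
/z/ is a voiced fricative (sonority 4).
/r/ is a rhotic (sonority 7).
/w/ is a glide (sonority 8).
/j/ is a glide (sonority 8).
/ŋ/→/z/: change +1.
/z/→/r/: change -3.
/r/→/w/: change -1.
/w/→/j/: change +0.
Minimum = -3.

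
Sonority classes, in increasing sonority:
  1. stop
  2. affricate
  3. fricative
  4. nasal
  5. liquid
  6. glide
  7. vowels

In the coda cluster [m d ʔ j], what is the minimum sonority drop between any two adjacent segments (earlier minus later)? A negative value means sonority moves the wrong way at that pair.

-5

/m/: nasal = 4.
/d/: stop = 1.
/ʔ/: stop = 1.
/j/: glide = 6.
/m/→/d/: change +3.
/d/→/ʔ/: change +0.
/ʔ/→/j/: change -5.
Minimum = -5.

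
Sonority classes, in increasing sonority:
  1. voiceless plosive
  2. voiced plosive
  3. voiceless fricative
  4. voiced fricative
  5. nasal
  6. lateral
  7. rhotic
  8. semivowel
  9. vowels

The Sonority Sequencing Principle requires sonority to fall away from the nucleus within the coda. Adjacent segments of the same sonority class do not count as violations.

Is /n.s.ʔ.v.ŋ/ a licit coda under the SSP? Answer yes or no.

no

/n/ is a nasal (sonority 5).
/s/ is a voiceless fricative (sonority 3).
/ʔ/ is a voiceless plosive (sonority 1).
/v/ is a voiced fricative (sonority 4).
/ŋ/ is a nasal (sonority 5).
The profile is 5-3-1-4-5. Between /ʔ/ (1) and /v/ (4) sonority does not fall, so the cluster violates the SSP.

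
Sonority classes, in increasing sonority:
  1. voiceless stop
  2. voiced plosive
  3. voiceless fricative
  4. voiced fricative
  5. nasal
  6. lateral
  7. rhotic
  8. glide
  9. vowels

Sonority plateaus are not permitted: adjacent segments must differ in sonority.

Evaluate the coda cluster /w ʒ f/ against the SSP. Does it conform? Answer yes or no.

/w/ — glide, sonority 8.
/ʒ/ — voiced fricative, sonority 4.
/f/ — voiceless fricative, sonority 3.
The profile 8-4-3 strictly falls, so the coda cluster satisfies the SSP.

yes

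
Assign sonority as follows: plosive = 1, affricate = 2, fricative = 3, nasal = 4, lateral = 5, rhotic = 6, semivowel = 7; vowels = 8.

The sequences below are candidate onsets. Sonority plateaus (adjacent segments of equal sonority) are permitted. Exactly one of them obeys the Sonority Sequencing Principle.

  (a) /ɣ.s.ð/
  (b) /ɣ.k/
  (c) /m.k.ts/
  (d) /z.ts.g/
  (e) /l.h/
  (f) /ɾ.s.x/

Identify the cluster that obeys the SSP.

(a) 3-3-3 → obeys
(b) 3-1 → violates
(c) 4-1-2 → violates
(d) 3-2-1 → violates
(e) 5-3 → violates
(f) 6-3-3 → violates

a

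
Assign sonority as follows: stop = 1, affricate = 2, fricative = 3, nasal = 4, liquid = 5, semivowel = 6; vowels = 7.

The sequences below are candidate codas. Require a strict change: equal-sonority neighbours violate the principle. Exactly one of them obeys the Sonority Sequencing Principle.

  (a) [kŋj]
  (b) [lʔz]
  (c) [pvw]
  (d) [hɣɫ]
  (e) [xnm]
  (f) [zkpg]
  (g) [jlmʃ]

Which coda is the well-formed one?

g

(a) 1-4-6 → violates
(b) 5-1-3 → violates
(c) 1-3-6 → violates
(d) 3-3-5 → violates
(e) 3-4-4 → violates
(f) 3-1-1-1 → violates
(g) 6-5-4-3 → obeys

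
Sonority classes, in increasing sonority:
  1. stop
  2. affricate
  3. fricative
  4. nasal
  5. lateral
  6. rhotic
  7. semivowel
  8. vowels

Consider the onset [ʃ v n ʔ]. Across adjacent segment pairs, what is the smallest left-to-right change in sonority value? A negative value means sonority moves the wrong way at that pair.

/ʃ/ is a fricative (sonority 3).
/v/ is a fricative (sonority 3).
/n/ is a nasal (sonority 4).
/ʔ/ is a stop (sonority 1).
/ʃ/→/v/: change +0.
/v/→/n/: change +1.
/n/→/ʔ/: change -3.
Minimum = -3.

-3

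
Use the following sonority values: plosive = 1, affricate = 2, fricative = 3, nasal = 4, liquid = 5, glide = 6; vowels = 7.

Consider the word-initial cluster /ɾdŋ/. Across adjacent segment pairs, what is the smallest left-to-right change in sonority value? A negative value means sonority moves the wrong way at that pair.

/ɾ/ is a liquid (sonority 5).
/d/ is a plosive (sonority 1).
/ŋ/ is a nasal (sonority 4).
/ɾ/→/d/: change -4.
/d/→/ŋ/: change +3.
Minimum = -4.

-4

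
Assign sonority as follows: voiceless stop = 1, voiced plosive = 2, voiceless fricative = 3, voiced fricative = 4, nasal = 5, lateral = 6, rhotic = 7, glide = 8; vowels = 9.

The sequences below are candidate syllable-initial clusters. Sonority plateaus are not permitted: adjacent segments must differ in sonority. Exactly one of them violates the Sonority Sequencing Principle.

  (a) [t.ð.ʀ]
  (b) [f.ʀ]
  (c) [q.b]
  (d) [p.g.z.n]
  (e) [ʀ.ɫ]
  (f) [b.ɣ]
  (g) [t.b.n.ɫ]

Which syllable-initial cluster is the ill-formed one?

(a) sonority 1-4-7: well-formed.
(b) sonority 3-7: well-formed.
(c) sonority 1-2: well-formed.
(d) sonority 1-2-4-5: well-formed.
(e) sonority 7-6: ill-formed.
(f) sonority 2-4: well-formed.
(g) sonority 1-2-5-6: well-formed.

e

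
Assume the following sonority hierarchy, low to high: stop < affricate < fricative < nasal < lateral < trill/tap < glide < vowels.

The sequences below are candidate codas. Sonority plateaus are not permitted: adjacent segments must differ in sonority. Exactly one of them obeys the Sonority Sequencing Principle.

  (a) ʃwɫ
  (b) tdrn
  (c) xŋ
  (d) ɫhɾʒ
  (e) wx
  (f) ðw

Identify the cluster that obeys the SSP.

(a) ʃwɫ: profile 3-7-5 — violates.
(b) tdrn: profile 1-1-6-4 — violates.
(c) xŋ: profile 3-4 — violates.
(d) ɫhɾʒ: profile 5-3-6-3 — violates.
(e) wx: profile 7-3 — obeys.
(f) ðw: profile 3-7 — violates.

e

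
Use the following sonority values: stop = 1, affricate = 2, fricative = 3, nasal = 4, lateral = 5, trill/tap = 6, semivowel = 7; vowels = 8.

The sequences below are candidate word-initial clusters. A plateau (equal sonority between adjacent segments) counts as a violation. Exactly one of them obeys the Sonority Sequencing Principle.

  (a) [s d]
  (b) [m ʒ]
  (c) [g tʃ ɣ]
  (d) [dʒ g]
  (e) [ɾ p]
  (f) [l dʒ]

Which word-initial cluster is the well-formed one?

(a) 3-1 → violates
(b) 4-3 → violates
(c) 1-2-3 → obeys
(d) 2-1 → violates
(e) 6-1 → violates
(f) 5-2 → violates

c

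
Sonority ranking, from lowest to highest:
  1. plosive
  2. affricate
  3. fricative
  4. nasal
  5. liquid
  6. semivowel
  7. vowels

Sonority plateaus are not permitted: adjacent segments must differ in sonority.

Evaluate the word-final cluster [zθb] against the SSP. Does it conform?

/z/: fricative = 3.
/θ/: fricative = 3.
/b/: plosive = 1.
The profile is 3-3-1. Between /z/ (3) and /θ/ (3) sonority does not fall, so the cluster violates the SSP.

no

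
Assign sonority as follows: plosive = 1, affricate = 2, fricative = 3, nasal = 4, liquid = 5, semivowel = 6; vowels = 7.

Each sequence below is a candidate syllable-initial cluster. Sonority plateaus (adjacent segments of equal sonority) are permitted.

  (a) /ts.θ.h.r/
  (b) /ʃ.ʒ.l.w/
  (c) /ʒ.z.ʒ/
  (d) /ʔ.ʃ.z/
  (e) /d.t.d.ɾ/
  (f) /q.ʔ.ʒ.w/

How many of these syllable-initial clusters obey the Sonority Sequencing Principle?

(a) /ts.θ.h.r/: profile 2-3-3-5 — obeys.
(b) /ʃ.ʒ.l.w/: profile 3-3-5-6 — obeys.
(c) /ʒ.z.ʒ/: profile 3-3-3 — obeys.
(d) /ʔ.ʃ.z/: profile 1-3-3 — obeys.
(e) /d.t.d.ɾ/: profile 1-1-1-5 — obeys.
(f) /q.ʔ.ʒ.w/: profile 1-1-3-6 — obeys.

6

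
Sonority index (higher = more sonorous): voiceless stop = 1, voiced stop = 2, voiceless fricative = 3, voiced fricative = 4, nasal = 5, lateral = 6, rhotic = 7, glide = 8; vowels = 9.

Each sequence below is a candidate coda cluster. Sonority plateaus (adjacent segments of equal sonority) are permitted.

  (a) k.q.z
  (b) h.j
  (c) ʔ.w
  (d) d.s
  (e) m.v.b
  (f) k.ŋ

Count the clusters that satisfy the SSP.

(a) 1-1-4 → violates
(b) 3-8 → violates
(c) 1-8 → violates
(d) 2-3 → violates
(e) 5-4-2 → obeys
(f) 1-5 → violates

1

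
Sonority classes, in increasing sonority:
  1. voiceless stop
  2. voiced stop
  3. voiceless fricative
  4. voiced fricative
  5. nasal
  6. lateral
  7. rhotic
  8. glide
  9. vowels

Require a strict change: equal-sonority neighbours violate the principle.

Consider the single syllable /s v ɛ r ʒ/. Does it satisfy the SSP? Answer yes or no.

Onset: /s/ is a voiceless fricative (sonority 3), /v/ is a voiced fricative (sonority 4); then the nucleus /ɛ/ (sonority 9).
Onset profile 3-4-9 — rises to the nucleus.
Coda: /r/ is a rhotic (sonority 7), /ʒ/ is a voiced fricative (sonority 4).
Coda profile 9-7-4 — falls from the nucleus.

yes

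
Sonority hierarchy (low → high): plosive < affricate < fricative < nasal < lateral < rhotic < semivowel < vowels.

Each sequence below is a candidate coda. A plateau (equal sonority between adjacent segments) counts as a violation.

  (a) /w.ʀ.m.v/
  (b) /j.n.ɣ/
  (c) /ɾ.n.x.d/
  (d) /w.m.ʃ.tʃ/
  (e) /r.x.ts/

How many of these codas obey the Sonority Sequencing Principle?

(a) /w.ʀ.m.v/: profile 7-6-4-3 — obeys.
(b) /j.n.ɣ/: profile 7-4-3 — obeys.
(c) /ɾ.n.x.d/: profile 6-4-3-1 — obeys.
(d) /w.m.ʃ.tʃ/: profile 7-4-3-2 — obeys.
(e) /r.x.ts/: profile 6-3-2 — obeys.

5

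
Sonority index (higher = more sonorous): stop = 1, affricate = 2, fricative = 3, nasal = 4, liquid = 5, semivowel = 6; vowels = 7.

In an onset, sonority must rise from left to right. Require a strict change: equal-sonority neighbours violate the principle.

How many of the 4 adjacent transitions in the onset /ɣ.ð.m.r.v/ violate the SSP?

2

/ɣ/: fricative = 3.
/ð/: fricative = 3.
/m/: nasal = 4.
/r/: liquid = 5.
/v/: fricative = 3.
/ɣ/→/ð/: 3→3 (plateau) — violation.
/ð/→/m/: 3→4 (rises) — ok.
/m/→/r/: 4→5 (rises) — ok.
/r/→/v/: 5→3 (does not rise) — violation.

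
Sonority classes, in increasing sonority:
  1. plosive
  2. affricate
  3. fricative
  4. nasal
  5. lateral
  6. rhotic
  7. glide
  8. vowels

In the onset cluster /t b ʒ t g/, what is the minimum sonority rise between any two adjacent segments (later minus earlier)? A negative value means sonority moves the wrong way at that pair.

/t/: plosive = 1.
/b/: plosive = 1.
/ʒ/: fricative = 3.
/t/: plosive = 1.
/g/: plosive = 1.
/t/→/b/: change +0.
/b/→/ʒ/: change +2.
/ʒ/→/t/: change -2.
/t/→/g/: change +0.
Minimum = -2.

-2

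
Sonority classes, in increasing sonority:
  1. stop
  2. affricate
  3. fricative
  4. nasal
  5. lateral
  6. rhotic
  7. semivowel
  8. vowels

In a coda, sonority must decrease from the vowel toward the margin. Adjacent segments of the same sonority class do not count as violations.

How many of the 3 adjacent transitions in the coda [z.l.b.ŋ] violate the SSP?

2

/z/: fricative = 3.
/l/: lateral = 5.
/b/: stop = 1.
/ŋ/: nasal = 4.
/z/→/l/: 3→5 (does not fall) — violation.
/l/→/b/: 5→1 (falls) — ok.
/b/→/ŋ/: 1→4 (does not fall) — violation.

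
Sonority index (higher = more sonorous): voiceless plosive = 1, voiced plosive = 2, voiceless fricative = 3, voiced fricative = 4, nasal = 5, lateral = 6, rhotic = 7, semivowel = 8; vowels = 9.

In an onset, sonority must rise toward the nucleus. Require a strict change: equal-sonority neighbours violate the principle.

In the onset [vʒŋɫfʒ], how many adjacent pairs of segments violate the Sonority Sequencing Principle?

2

/v/ is a voiced fricative (sonority 4).
/ʒ/ is a voiced fricative (sonority 4).
/ŋ/ is a nasal (sonority 5).
/ɫ/ is a lateral (sonority 6).
/f/ is a voiceless fricative (sonority 3).
/ʒ/ is a voiced fricative (sonority 4).
/v/→/ʒ/: 4→4 (plateau) — violation.
/ʒ/→/ŋ/: 4→5 (rises) — ok.
/ŋ/→/ɫ/: 5→6 (rises) — ok.
/ɫ/→/f/: 6→3 (does not rise) — violation.
/f/→/ʒ/: 3→4 (rises) — ok.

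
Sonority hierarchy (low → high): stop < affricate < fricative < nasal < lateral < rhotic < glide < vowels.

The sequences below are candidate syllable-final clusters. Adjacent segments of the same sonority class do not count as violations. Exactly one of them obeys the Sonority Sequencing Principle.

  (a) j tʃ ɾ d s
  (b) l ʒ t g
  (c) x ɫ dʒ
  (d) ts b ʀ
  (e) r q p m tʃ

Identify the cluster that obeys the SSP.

b

(a) j tʃ ɾ d s: profile 7-2-6-1-3 — violates.
(b) l ʒ t g: profile 5-3-1-1 — obeys.
(c) x ɫ dʒ: profile 3-5-2 — violates.
(d) ts b ʀ: profile 2-1-6 — violates.
(e) r q p m tʃ: profile 6-1-1-4-2 — violates.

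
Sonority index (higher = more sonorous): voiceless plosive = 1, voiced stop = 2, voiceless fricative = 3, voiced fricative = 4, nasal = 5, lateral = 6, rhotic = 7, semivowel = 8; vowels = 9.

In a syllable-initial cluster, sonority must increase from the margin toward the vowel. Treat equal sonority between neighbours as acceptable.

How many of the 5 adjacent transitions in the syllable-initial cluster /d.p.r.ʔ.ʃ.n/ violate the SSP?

/d/: voiced stop = 2.
/p/: voiceless plosive = 1.
/r/: rhotic = 7.
/ʔ/: voiceless plosive = 1.
/ʃ/: voiceless fricative = 3.
/n/: nasal = 5.
/d/→/p/: 2→1 (does not rise) — violation.
/p/→/r/: 1→7 (rises) — ok.
/r/→/ʔ/: 7→1 (does not rise) — violation.
/ʔ/→/ʃ/: 1→3 (rises) — ok.
/ʃ/→/n/: 3→5 (rises) — ok.

2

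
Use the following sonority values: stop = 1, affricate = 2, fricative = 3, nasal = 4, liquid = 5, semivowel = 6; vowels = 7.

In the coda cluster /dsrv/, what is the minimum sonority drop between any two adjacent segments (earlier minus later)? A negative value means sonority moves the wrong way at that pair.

-2

/d/ — stop, sonority 1.
/s/ — fricative, sonority 3.
/r/ — liquid, sonority 5.
/v/ — fricative, sonority 3.
/d/→/s/: change -2.
/s/→/r/: change -2.
/r/→/v/: change +2.
Minimum = -2.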